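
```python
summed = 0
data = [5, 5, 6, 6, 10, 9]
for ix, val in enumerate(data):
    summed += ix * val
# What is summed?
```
Trace:
  summed=0
  summed=0, ix=0, val=5
  summed=5, ix=1, val=5
  summed=17, ix=2, val=6
  summed=35, ix=3, val=6
  summed=75, ix=4, val=10
  summed=120, ix=5, val=9

Final answer: 120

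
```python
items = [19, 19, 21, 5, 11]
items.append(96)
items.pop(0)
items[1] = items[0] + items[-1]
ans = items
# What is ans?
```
Trace:
  items=[19, 19, 21, 5, 11]
  items=[19, 19, 21, 5, 11, 96]
  items=[19, 21, 5, 11, 96]
  items=[19, 115, 5, 11, 96]
  items=[19, 115, 5, 11, 96], ans=[19, 115, 5, 11, 96]

Final answer: [19, 115, 5, 11, 96]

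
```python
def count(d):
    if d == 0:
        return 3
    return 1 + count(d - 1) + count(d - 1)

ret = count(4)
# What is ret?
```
Call trace (a repeated sub-call is expanded the first time; later identical calls just restate its return value):
count(d=4)
  count(d=3)
    count(d=2)
      count(d=1)
        count(d=0)
        -> return 3
        count(d=0)
        -> return 3
      -> return 7
      count(d=1) -> return 7  (same call as traced above)
    -> return 15
    count(d=2) -> return 15  (same call as traced above)
  -> return 31
  count(d=3) -> return 31  (same call as traced above)
-> return 63

Final answer: 63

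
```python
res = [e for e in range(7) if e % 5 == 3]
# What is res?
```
Trace:
  e=0
  e=1
  e=2
  e=3
  e=4
  e=5
  e=6
  res=[3]

Final answer: [3]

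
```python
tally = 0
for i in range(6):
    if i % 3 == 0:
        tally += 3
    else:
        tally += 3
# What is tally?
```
Trace:
  tally=0
  tally=3, i=0
  tally=6, i=1
  tally=9, i=2
  tally=12, i=3
  tally=15, i=4
  tally=18, i=5

Final answer: 18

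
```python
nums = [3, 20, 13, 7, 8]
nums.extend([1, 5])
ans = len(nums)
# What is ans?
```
Trace:
  nums=[3, 20, 13, 7, 8]
  nums=[3, 20, 13, 7, 8, 1, 5]
  nums=[3, 20, 13, 7, 8, 1, 5], ans=7

Final answer: 7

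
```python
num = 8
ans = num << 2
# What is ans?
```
Trace:
  num=8
  num=8, ans=32

Final answer: 32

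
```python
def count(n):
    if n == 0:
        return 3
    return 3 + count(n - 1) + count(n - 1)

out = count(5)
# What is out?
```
Call trace (a repeated sub-call is expanded the first time; later identical calls just restate its return value):
count(n=5)
  count(n=4)
    count(n=3)
      count(n=2)
        count(n=1)
          count(n=0)
          -> return 3
          count(n=0)
          -> return 3
        -> return 9
        count(n=1) -> return 9  (same call as traced above)
      -> return 21
      count(n=2) -> return 21  (same call as traced above)
    -> return 45
    count(n=3) -> return 45  (same call as traced above)
  -> return 93
  count(n=4) -> return 93  (same call as traced above)
-> return 189

Final answer: 189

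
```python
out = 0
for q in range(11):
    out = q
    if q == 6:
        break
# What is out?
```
Trace:
  out=0
  out=0, q=0
  out=1, q=1
  out=2, q=2
  out=3, q=3
  out=4, q=4
  out=5, q=5
  out=6, q=6

Final answer: 6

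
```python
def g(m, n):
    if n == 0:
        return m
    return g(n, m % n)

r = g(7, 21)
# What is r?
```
Call trace:
g(m=7, n=21)
  g(m=21, n=7)
    g(m=7, n=0)
    -> return 7
  -> return 7
-> return 7

Final answer: 7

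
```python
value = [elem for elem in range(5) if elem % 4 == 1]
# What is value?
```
Trace:
  elem=0
  elem=1
  elem=2
  elem=3
  elem=4
  value=[1]

Final answer: [1]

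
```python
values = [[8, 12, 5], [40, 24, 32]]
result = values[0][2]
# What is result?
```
Trace:
  values=[[8, 12, 5], [40, 24, 32]]
  values=[[8, 12, 5], [40, 24, 32]], result=5

Final answer: 5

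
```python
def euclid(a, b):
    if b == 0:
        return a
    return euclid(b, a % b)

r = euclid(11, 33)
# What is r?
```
Call trace:
euclid(a=11, b=33)
  euclid(a=33, b=11)
    euclid(a=11, b=0)
    -> return 11
  -> return 11
-> return 11

Final answer: 11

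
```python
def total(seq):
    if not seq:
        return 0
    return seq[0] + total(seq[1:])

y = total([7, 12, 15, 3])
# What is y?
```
Call trace:
total(seq=[7, 12, 15, 3])
  total(seq=[12, 15, 3])
    total(seq=[15, 3])
      total(seq=[3])
        total(seq=[])
        -> return 0
      -> return 3
    -> return 18
  -> return 30
-> return 37

Final answer: 37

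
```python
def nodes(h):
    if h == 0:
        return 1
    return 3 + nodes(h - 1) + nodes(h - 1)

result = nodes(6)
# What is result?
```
Call trace (a repeated sub-call is expanded the first time; later identical calls just restate its return value):
nodes(h=6)
  nodes(h=5)
    nodes(h=4)
      nodes(h=3)
        nodes(h=2)
          nodes(h=1)
            nodes(h=0)
            -> return 1
            nodes(h=0)
            -> return 1
          -> return 5
          nodes(h=1) -> return 5  (same call as traced above)
        -> return 13
        nodes(h=2) -> return 13  (same call as traced above)
      -> return 29
      nodes(h=3) -> return 29  (same call as traced above)
    -> return 61
    nodes(h=4) -> return 61  (same call as traced above)
  -> return 125
  nodes(h=5) -> return 125  (same call as traced above)
-> return 253

Final answer: 253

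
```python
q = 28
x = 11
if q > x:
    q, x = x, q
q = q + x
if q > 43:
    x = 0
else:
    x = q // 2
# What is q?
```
Trace:
  q=28
  q=28, x=11
  q=11, x=28
  q=39, x=28
  q=39, x=19

Final answer: 39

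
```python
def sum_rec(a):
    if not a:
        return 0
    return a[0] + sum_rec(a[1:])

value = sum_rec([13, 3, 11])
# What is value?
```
Call trace:
sum_rec(a=[13, 3, 11])
  sum_rec(a=[3, 11])
    sum_rec(a=[11])
      sum_rec(a=[])
      -> return 0
    -> return 11
  -> return 14
-> return 27

Final answer: 27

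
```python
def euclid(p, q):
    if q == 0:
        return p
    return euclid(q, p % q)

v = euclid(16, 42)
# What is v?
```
Call trace:
euclid(p=16, q=42)
  euclid(p=42, q=16)
    euclid(p=16, q=10)
      euclid(p=10, q=6)
        euclid(p=6, q=4)
          euclid(p=4, q=2)
            euclid(p=2, q=0)
            -> return 2
          -> return 2
        -> return 2
      -> return 2
    -> return 2
  -> return 2
-> return 2

Final answer: 2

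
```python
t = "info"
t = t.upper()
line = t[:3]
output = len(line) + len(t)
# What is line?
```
Trace:
  t='info'
  t='INFO'
  t='INFO', line='INF'
  t='INFO', line='INF', output=7

Final answer: 'INF'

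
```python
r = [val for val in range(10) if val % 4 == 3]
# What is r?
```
Trace:
  val=0
  val=1
  val=2
  val=3
  val=4
  val=5
  val=6
  val=7
  val=8
  val=9
  r=[3, 7]

Final answer: [3, 7]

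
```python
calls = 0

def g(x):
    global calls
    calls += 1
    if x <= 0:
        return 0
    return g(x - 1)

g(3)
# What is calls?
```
Call trace:
g(x=3)
  g(x=2)
    g(x=1)
      g(x=0)
      -> return 0
    -> return 0
  -> return 0
-> return 0

calls is incremented once per call. g is entered once for each x = 3, 2, 1, 0 (the x <= 0 call returns without recursing), i.e. 3 + 1 calls.
calls = 4

Final answer: 4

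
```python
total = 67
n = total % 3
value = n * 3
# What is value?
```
Trace:
  total=67
  total=67, n=1
  total=67, n=1, value=3

Final answer: 3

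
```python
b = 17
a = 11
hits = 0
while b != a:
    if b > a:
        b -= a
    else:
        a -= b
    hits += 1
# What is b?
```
Trace:
  b=17
  b=17, a=11
  b=17, a=11, hits=0
  b=6, a=11, hits=1
  b=6, a=5, hits=2
  b=1, a=5, hits=3
  b=1, a=4, hits=4
  b=1, a=3, hits=5
  b=1, a=2, hits=6
  b=1, a=1, hits=7

Final answer: 1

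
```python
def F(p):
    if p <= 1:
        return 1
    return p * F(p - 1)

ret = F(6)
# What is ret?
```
Call trace:
F(p=6)
  F(p=5)
    F(p=4)
      F(p=3)
        F(p=2)
          F(p=1)
          -> return 1
        -> return 2
      -> return 6
    -> return 24
  -> return 120
-> return 720

Final answer: 720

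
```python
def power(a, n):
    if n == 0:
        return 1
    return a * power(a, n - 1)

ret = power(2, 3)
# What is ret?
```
Call trace:
power(a=2, n=3)
  power(a=2, n=2)
    power(a=2, n=1)
      power(a=2, n=0)
      -> return 1
    -> return 2
  -> return 4
-> return 8

Final answer: 8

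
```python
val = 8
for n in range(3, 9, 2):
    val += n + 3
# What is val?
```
Trace:
  val=8
  val=14, n=3
  val=22, n=5
  val=32, n=7

Final answer: 32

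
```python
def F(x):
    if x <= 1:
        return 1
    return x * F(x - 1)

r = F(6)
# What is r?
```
Call trace:
F(x=6)
  F(x=5)
    F(x=4)
      F(x=3)
        F(x=2)
          F(x=1)
          -> return 1
        -> return 2
      -> return 6
    -> return 24
  -> return 120
-> return 720

Final answer: 720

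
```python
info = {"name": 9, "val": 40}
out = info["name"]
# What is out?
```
Trace:
  info={'name': 9, 'val': 40}
  info={'name': 9, 'val': 40}, out=9

Final answer: 9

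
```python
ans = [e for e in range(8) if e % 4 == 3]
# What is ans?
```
Trace:
  e=0
  e=1
  e=2
  e=3
  e=4
  e=5
  e=6
  e=7
  ans=[3, 7]

Final answer: [3, 7]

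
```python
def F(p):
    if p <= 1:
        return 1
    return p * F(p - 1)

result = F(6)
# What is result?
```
Call trace:
F(p=6)
  F(p=5)
    F(p=4)
      F(p=3)
        F(p=2)
          F(p=1)
          -> return 1
        -> return 2
      -> return 6
    -> return 24
  -> return 120
-> return 720

Final answer: 720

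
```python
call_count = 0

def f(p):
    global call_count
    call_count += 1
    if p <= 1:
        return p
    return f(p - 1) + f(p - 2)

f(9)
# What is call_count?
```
Call trace (a repeated sub-call is expanded the first time; later identical calls just restate its return value):
f(p=9)
  f(p=8)
    f(p=7)
      f(p=6)
        f(p=5)
          f(p=4)
            f(p=3)
              f(p=2)
                f(p=1)
                -> return 1
                f(p=0)
                -> return 0
              -> return 1
              f(p=1)
              -> return 1
            -> return 2
            f(p=2) -> return 1  (same call as traced above)
          -> return 3
          f(p=3) -> return 2  (same call as traced above)
        -> return 5
        f(p=4) -> return 3  (same call as traced above)
      -> return 8
      f(p=5) -> return 5  (same call as traced above)
    -> return 13
    f(p=6) -> return 8  (same call as traced above)
  -> return 21
  f(p=7) -> return 13  (same call as traced above)
-> return 34

call_count is incremented once per call, so count the calls in each subtree. Let C(p) = number of calls made by f(p).
C(0) = C(1) = 1 (base case, no recursion); C(p) = 1 + C(p - 1) + C(p - 2) otherwise.
C(2) = 1 + C(1) + C(0) = 1 + 1 + 1 = 3
C(3) = 1 + C(2) + C(1) = 1 + 3 + 1 = 5
C(4) = 1 + C(3) + C(2) = 1 + 5 + 3 = 9
C(5) = 1 + C(4) + C(3) = 1 + 9 + 5 = 15
C(6) = 1 + C(5) + C(4) = 1 + 15 + 9 = 25
C(7) = 1 + C(6) + C(5) = 1 + 25 + 15 = 41
C(8) = 1 + C(7) + C(6) = 1 + 41 + 25 = 67
C(9) = 1 + C(8) + C(7) = 1 + 67 + 41 = 109
call_count = C(9) = 109

Final answer: 109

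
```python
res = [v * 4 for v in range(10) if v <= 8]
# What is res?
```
Trace:
  v=0
  v=1
  v=2
  v=3
  v=4
  v=5
  v=6
  v=7
  v=8
  v=9
  res=[0, 4, 8, 12, 16, 20, 24, 28, 32]

Final answer: [0, 4, 8, 12, 16, 20, 24, 28, 32]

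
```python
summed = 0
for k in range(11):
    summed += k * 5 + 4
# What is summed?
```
Trace:
  summed=0
  summed=4, k=0
  summed=13, k=1
  summed=27, k=2
  summed=46, k=3
  summed=70, k=4
  summed=99, k=5
  summed=133, k=6
  summed=172, k=7
  summed=216, k=8
  summed=265, k=9
  summed=319, k=10

Final answer: 319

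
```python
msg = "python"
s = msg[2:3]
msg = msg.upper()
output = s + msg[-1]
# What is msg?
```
Trace:
  msg='python'
  msg='python', s='t'
  msg='PYTHON', s='t'
  msg='PYTHON', s='t', output='tN'

Final answer: 'PYTHON'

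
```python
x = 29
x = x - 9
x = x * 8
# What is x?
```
Trace:
  x=29
  x=20
  x=160

Final answer: 160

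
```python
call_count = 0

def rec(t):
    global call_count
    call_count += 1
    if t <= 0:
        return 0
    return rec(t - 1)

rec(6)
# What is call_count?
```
Call trace:
rec(t=6)
  rec(t=5)
    rec(t=4)
      rec(t=3)
        rec(t=2)
          rec(t=1)
            rec(t=0)
            -> return 0
          -> return 0
        -> return 0
      -> return 0
    -> return 0
  -> return 0
-> return 0

call_count is incremented once per call. rec is entered once for each t = 6, 5, 4, 3, 2, 1, 0 (the t <= 0 call returns without recursing), i.e. 6 + 1 calls.
call_count = 7

Final answer: 7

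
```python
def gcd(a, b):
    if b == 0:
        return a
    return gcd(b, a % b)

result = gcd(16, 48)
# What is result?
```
Call trace:
gcd(a=16, b=48)
  gcd(a=48, b=16)
    gcd(a=16, b=0)
    -> return 16
  -> return 16
-> return 16

Final answer: 16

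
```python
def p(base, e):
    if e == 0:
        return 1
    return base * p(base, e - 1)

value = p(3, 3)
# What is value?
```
Call trace:
p(base=3, e=3)
  p(base=3, e=2)
    p(base=3, e=1)
      p(base=3, e=0)
      -> return 1
    -> return 3
  -> return 9
-> return 27

Final answer: 27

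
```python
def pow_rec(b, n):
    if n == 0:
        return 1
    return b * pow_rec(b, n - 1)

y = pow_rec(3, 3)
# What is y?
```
Call trace:
pow_rec(b=3, n=3)
  pow_rec(b=3, n=2)
    pow_rec(b=3, n=1)
      pow_rec(b=3, n=0)
      -> return 1
    -> return 3
  -> return 9
-> return 27

Final answer: 27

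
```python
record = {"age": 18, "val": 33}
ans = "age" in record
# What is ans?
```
Trace:
  record={'age': 18, 'val': 33}
  record={'age': 18, 'val': 33}, ans=True

Final answer: True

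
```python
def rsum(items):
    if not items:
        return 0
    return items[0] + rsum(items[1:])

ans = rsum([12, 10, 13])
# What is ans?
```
Call trace:
rsum(items=[12, 10, 13])
  rsum(items=[10, 13])
    rsum(items=[13])
      rsum(items=[])
      -> return 0
    -> return 13
  -> return 23
-> return 35

Final answer: 35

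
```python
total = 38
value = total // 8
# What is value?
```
Trace:
  total=38
  total=38, value=4

Final answer: 4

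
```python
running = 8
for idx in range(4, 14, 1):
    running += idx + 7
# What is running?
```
Trace:
  running=8
  running=19, idx=4
  running=31, idx=5
  running=44, idx=6
  running=58, idx=7
  running=73, idx=8
  running=89, idx=9
  running=106, idx=10
  running=124, idx=11
  running=143, idx=12
  running=163, idx=13

Final answer: 163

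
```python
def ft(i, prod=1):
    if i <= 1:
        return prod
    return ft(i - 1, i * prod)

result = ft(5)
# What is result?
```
Call trace:
ft(i=5, prod=1)
  ft(i=4, prod=5)
    ft(i=3, prod=20)
      ft(i=2, prod=60)
        ft(i=1, prod=120)
        -> return 120
      -> return 120
    -> return 120
  -> return 120
-> return 120

Final answer: 120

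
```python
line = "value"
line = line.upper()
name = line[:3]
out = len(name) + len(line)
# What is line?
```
Trace:
  line='value'
  line='VALUE'
  line='VALUE', name='VAL'
  line='VALUE', name='VAL', out=8

Final answer: 'VALUE'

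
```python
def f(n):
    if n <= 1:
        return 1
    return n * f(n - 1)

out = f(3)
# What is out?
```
Call trace:
f(n=3)
  f(n=2)
    f(n=1)
    -> return 1
  -> return 2
-> return 6

Final answer: 6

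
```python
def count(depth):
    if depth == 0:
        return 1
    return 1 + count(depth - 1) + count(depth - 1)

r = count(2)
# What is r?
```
Call trace (a repeated sub-call is expanded the first time; later identical calls just restate its return value):
count(depth=2)
  count(depth=1)
    count(depth=0)
    -> return 1
    count(depth=0)
    -> return 1
  -> return 3
  count(depth=1) -> return 3  (same call as traced above)
-> return 7

Final answer: 7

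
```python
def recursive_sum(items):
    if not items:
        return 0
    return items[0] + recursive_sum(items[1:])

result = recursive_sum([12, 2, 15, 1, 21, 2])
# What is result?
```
Call trace:
recursive_sum(items=[12, 2, 15, 1, 21, 2])
  recursive_sum(items=[2, 15, 1, 21, 2])
    recursive_sum(items=[15, 1, 21, 2])
      recursive_sum(items=[1, 21, 2])
        recursive_sum(items=[21, 2])
          recursive_sum(items=[2])
            recursive_sum(items=[])
            -> return 0
          -> return 2
        -> return 23
      -> return 24
    -> return 39
  -> return 41
-> return 53

Final answer: 53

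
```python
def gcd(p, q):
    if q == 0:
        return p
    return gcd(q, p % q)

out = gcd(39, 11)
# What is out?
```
Call trace:
gcd(p=39, q=11)
  gcd(p=11, q=6)
    gcd(p=6, q=5)
      gcd(p=5, q=1)
        gcd(p=1, q=0)
        -> return 1
      -> return 1
    -> return 1
  -> return 1
-> return 1

Final answer: 1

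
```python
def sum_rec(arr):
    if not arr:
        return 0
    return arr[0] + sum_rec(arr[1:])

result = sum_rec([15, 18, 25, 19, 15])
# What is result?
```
Call trace:
sum_rec(arr=[15, 18, 25, 19, 15])
  sum_rec(arr=[18, 25, 19, 15])
    sum_rec(arr=[25, 19, 15])
      sum_rec(arr=[19, 15])
        sum_rec(arr=[15])
          sum_rec(arr=[])
          -> return 0
        -> return 15
      -> return 34
    -> return 59
  -> return 77
-> return 92

Final answer: 92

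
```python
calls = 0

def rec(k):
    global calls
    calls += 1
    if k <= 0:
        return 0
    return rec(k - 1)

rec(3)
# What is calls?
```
Call trace:
rec(k=3)
  rec(k=2)
    rec(k=1)
      rec(k=0)
      -> return 0
    -> return 0
  -> return 0
-> return 0

calls is incremented once per call. rec is entered once for each k = 3, 2, 1, 0 (the k <= 0 call returns without recursing), i.e. 3 + 1 calls.
calls = 4

Final answer: 4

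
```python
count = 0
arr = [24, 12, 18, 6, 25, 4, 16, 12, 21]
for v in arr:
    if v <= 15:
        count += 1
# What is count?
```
Trace:
  count=0
  count=0, v=24
  count=1, v=12
  count=1, v=18
  count=2, v=6
  count=2, v=25
  count=3, v=4
  count=3, v=16
  count=4, v=12
  count=4, v=21

Final answer: 4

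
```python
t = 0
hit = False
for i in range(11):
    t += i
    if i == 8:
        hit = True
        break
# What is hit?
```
Trace:
  t=0
  t=0, hit=False
  t=0, hit=False, i=0
  t=1, hit=False, i=1
  t=3, hit=False, i=2
  t=6, hit=False, i=3
  t=10, hit=False, i=4
  t=15, hit=False, i=5
  t=21, hit=False, i=6
  t=28, hit=False, i=7
  t=36, hit=True, i=8

Final answer: True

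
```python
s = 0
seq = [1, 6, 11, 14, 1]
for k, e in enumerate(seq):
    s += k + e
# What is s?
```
Trace:
  s=0
  s=1, k=0, e=1
  s=8, k=1, e=6
  s=21, k=2, e=11
  s=38, k=3, e=14
  s=43, k=4, e=1

Final answer: 43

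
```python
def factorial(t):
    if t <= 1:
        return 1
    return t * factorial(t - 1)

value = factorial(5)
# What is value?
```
Call trace:
factorial(t=5)
  factorial(t=4)
    factorial(t=3)
      factorial(t=2)
        factorial(t=1)
        -> return 1
      -> return 2
    -> return 6
  -> return 24
-> return 120

Final answer: 120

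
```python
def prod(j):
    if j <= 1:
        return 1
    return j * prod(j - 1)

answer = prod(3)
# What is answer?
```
Call trace:
prod(j=3)
  prod(j=2)
    prod(j=1)
    -> return 1
  -> return 2
-> return 6

Final answer: 6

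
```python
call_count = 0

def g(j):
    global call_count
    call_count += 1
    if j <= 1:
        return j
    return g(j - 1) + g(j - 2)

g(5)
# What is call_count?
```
Call trace (a repeated sub-call is expanded the first time; later identical calls just restate its return value):
g(j=5)
  g(j=4)
    g(j=3)
      g(j=2)
        g(j=1)
        -> return 1
        g(j=0)
        -> return 0
      -> return 1
      g(j=1)
      -> return 1
    -> return 2
    g(j=2) -> return 1  (same call as traced above)
  -> return 3
  g(j=3) -> return 2  (same call as traced above)
-> return 5

call_count is incremented once per call, so count the calls in each subtree. Let C(j) = number of calls made by g(j).
C(0) = C(1) = 1 (base case, no recursion); C(j) = 1 + C(j - 1) + C(j - 2) otherwise.
C(2) = 1 + C(1) + C(0) = 1 + 1 + 1 = 3
C(3) = 1 + C(2) + C(1) = 1 + 3 + 1 = 5
C(4) = 1 + C(3) + C(2) = 1 + 5 + 3 = 9
C(5) = 1 + C(4) + C(3) = 1 + 9 + 5 = 15
call_count = C(5) = 15

Final answer: 15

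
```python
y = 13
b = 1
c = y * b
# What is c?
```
Trace:
  y=13
  y=13, b=1
  y=13, b=1, c=13

Final answer: 13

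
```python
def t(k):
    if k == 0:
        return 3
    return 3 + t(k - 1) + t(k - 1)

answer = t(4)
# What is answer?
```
Call trace (a repeated sub-call is expanded the first time; later identical calls just restate its return value):
t(k=4)
  t(k=3)
    t(k=2)
      t(k=1)
        t(k=0)
        -> return 3
        t(k=0)
        -> return 3
      -> return 9
      t(k=1) -> return 9  (same call as traced above)
    -> return 21
    t(k=2) -> return 21  (same call as traced above)
  -> return 45
  t(k=3) -> return 45  (same call as traced above)
-> return 93

Final answer: 93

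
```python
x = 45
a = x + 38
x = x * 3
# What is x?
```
Trace:
  x=45
  x=45, a=83
  x=135, a=83

Final answer: 135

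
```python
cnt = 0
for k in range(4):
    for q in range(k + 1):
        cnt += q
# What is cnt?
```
Trace:
  cnt=0
  cnt=0, k=0, q=0
  cnt=0, k=1, q=0
  cnt=1, k=1, q=1
  cnt=1, k=2, q=0
  cnt=2, k=2, q=1
  cnt=4, k=2, q=2
  cnt=4, k=3, q=0
  cnt=5, k=3, q=1
  cnt=7, k=3, q=2
  cnt=10, k=3, q=3

Final answer: 10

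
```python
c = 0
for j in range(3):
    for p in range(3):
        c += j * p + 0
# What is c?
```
Trace:
  c=0
  c=0, j=0, p=0
  c=0, j=0, p=1
  c=0, j=0, p=2
  c=0, j=1, p=0
  c=1, j=1, p=1
  c=3, j=1, p=2
  c=3, j=2, p=0
  c=5, j=2, p=1
  c=9, j=2, p=2

Final answer: 9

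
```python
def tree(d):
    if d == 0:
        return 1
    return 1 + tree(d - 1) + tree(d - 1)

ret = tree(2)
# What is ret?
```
Call trace (a repeated sub-call is expanded the first time; later identical calls just restate its return value):
tree(d=2)
  tree(d=1)
    tree(d=0)
    -> return 1
    tree(d=0)
    -> return 1
  -> return 3
  tree(d=1) -> return 3  (same call as traced above)
-> return 7

Final answer: 7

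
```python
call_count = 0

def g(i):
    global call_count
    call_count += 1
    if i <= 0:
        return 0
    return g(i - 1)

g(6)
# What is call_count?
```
Call trace:
g(i=6)
  g(i=5)
    g(i=4)
      g(i=3)
        g(i=2)
          g(i=1)
            g(i=0)
            -> return 0
          -> return 0
        -> return 0
      -> return 0
    -> return 0
  -> return 0
-> return 0

call_count is incremented once per call. g is entered once for each i = 6, 5, 4, 3, 2, 1, 0 (the i <= 0 call returns without recursing), i.e. 6 + 1 calls.
call_count = 7

Final answer: 7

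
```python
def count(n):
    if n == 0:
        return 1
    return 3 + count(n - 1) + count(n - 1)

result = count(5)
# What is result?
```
Call trace (a repeated sub-call is expanded the first time; later identical calls just restate its return value):
count(n=5)
  count(n=4)
    count(n=3)
      count(n=2)
        count(n=1)
          count(n=0)
          -> return 1
          count(n=0)
          -> return 1
        -> return 5
        count(n=1) -> return 5  (same call as traced above)
      -> return 13
      count(n=2) -> return 13  (same call as traced above)
    -> return 29
    count(n=3) -> return 29  (same call as traced above)
  -> return 61
  count(n=4) -> return 61  (same call as traced above)
-> return 125

Final answer: 125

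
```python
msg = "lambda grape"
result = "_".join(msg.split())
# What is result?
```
Trace:
  msg='lambda grape'
  msg='lambda grape', result='lambda_grape'

Final answer: 'lambda_grape'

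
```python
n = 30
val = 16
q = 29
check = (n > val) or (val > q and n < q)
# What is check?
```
Trace:
  n=30
  n=30, val=16
  n=30, val=16, q=29
  n=30, val=16, q=29, check=True

Final answer: True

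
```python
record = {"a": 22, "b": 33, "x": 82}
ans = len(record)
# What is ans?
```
Trace:
  record={'a': 22, 'b': 33, 'x': 82}
  record={'a': 22, 'b': 33, 'x': 82}, ans=3

Final answer: 3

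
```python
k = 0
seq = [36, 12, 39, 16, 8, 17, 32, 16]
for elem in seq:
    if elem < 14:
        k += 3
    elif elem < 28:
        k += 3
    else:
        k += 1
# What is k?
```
Trace:
  k=0
  k=1, elem=36
  k=4, elem=12
  k=5, elem=39
  k=8, elem=16
  k=11, elem=8
  k=14, elem=17
  k=15, elem=32
  k=18, elem=16

Final answer: 18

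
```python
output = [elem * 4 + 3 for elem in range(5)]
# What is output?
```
Trace:
  elem=0
  elem=1
  elem=2
  elem=3
  elem=4
  output=[3, 7, 11, 15, 19]

Final answer: [3, 7, 11, 15, 19]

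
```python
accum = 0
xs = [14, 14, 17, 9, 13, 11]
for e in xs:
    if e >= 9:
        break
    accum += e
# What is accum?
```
Trace:
  accum=0
  accum=0, e=14

Final answer: 0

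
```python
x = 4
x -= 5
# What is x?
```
Trace:
  x=4
  x=-1

Final answer: -1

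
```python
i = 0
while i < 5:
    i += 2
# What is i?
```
Trace:
  i=0
  i=2
  i=4
  i=6

Final answer: 6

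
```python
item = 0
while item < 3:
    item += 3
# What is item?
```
Trace:
  item=0
  item=3

Final answer: 3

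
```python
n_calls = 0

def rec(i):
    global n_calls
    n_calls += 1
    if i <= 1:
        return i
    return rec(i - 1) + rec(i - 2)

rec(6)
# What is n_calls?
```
Call trace (a repeated sub-call is expanded the first time; later identical calls just restate its return value):
rec(i=6)
  rec(i=5)
    rec(i=4)
      rec(i=3)
        rec(i=2)
          rec(i=1)
          -> return 1
          rec(i=0)
          -> return 0
        -> return 1
        rec(i=1)
        -> return 1
      -> return 2
      rec(i=2) -> return 1  (same call as traced above)
    -> return 3
    rec(i=3) -> return 2  (same call as traced above)
  -> return 5
  rec(i=4) -> return 3  (same call as traced above)
-> return 8

n_calls is incremented once per call, so count the calls in each subtree. Let C(i) = number of calls made by rec(i).
C(0) = C(1) = 1 (base case, no recursion); C(i) = 1 + C(i - 1) + C(i - 2) otherwise.
C(2) = 1 + C(1) + C(0) = 1 + 1 + 1 = 3
C(3) = 1 + C(2) + C(1) = 1 + 3 + 1 = 5
C(4) = 1 + C(3) + C(2) = 1 + 5 + 3 = 9
C(5) = 1 + C(4) + C(3) = 1 + 9 + 5 = 15
C(6) = 1 + C(5) + C(4) = 1 + 15 + 9 = 25
n_calls = C(6) = 25

Final answer: 25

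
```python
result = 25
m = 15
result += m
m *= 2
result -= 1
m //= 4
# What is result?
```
Trace:
  result=25
  result=25, m=15
  result=40, m=15
  result=40, m=30
  result=39, m=30
  result=39, m=7

Final answer: 39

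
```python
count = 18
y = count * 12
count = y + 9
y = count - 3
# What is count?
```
Trace:
  count=18
  count=18, y=216
  count=225, y=216
  count=225, y=222

Final answer: 225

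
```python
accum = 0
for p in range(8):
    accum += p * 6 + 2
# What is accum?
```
Trace:
  accum=0
  accum=2, p=0
  accum=10, p=1
  accum=24, p=2
  accum=44, p=3
  accum=70, p=4
  accum=102, p=5
  accum=140, p=6
  accum=184, p=7

Final answer: 184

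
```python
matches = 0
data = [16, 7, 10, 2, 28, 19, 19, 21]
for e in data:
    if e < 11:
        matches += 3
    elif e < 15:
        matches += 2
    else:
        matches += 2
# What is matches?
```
Trace:
  matches=0
  matches=2, e=16
  matches=5, e=7
  matches=8, e=10
  matches=11, e=2
  matches=13, e=28
  matches=15, e=19
  matches=17, e=19
  matches=19, e=21

Final answer: 19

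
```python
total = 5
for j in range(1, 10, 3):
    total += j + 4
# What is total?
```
Trace:
  total=5
  total=10, j=1
  total=18, j=4
  total=29, j=7

Final answer: 29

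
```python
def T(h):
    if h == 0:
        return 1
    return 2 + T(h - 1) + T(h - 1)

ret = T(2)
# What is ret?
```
Call trace (a repeated sub-call is expanded the first time; later identical calls just restate its return value):
T(h=2)
  T(h=1)
    T(h=0)
    -> return 1
    T(h=0)
    -> return 1
  -> return 4
  T(h=1) -> return 4  (same call as traced above)
-> return 10

Final answer: 10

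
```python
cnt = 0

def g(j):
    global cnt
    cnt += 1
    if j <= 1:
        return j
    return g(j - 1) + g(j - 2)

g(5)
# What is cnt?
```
Call trace (a repeated sub-call is expanded the first time; later identical calls just restate its return value):
g(j=5)
  g(j=4)
    g(j=3)
      g(j=2)
        g(j=1)
        -> return 1
        g(j=0)
        -> return 0
      -> return 1
      g(j=1)
      -> return 1
    -> return 2
    g(j=2) -> return 1  (same call as traced above)
  -> return 3
  g(j=3) -> return 2  (same call as traced above)
-> return 5

cnt is incremented once per call, so count the calls in each subtree. Let C(j) = number of calls made by g(j).
C(0) = C(1) = 1 (base case, no recursion); C(j) = 1 + C(j - 1) + C(j - 2) otherwise.
C(2) = 1 + C(1) + C(0) = 1 + 1 + 1 = 3
C(3) = 1 + C(2) + C(1) = 1 + 3 + 1 = 5
C(4) = 1 + C(3) + C(2) = 1 + 5 + 3 = 9
C(5) = 1 + C(4) + C(3) = 1 + 9 + 5 = 15
cnt = C(5) = 15

Final answer: 15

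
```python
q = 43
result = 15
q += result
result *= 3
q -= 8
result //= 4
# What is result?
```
Trace:
  q=43
  q=43, result=15
  q=58, result=15
  q=58, result=45
  q=50, result=45
  q=50, result=11

Final answer: 11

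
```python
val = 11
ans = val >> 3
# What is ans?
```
Trace:
  val=11
  val=11, ans=1

Final answer: 1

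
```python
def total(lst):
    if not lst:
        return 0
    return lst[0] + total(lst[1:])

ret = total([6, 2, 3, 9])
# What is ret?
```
Call trace:
total(lst=[6, 2, 3, 9])
  total(lst=[2, 3, 9])
    total(lst=[3, 9])
      total(lst=[9])
        total(lst=[])
        -> return 0
      -> return 9
    -> return 12
  -> return 14
-> return 20

Final answer: 20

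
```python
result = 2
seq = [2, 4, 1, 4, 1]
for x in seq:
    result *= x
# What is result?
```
Trace:
  result=2
  result=4, x=2
  result=16, x=4
  result=16, x=1
  result=64, x=4
  result=64, x=1

Final answer: 64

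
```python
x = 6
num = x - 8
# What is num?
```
Trace:
  x=6
  x=6, num=-2

Final answer: -2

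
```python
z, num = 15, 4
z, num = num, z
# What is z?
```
Trace:
  z=15, num=4
  z=4, num=15

Final answer: 4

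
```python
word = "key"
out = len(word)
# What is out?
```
Trace:
  word='key'
  word='key', out=3

Final answer: 3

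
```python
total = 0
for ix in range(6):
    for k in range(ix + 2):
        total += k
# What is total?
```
Trace:
  total=0
  total=0, ix=0, k=0
  total=1, ix=0, k=1
  total=1, ix=1, k=0
  total=2, ix=1, k=1
  total=4, ix=1, k=2
  total=4, ix=2, k=0
  total=5, ix=2, k=1
  total=7, ix=2, k=2
  total=10, ix=2, k=3
  total=10, ix=3, k=0
  total=11, ix=3, k=1
  total=13, ix=3, k=2
  total=16, ix=3, k=3
  total=20, ix=3, k=4
  total=20, ix=4, k=0
  total=21, ix=4, k=1
  total=23, ix=4, k=2
  total=26, ix=4, k=3
  total=30, ix=4, k=4
  total=35, ix=4, k=5
  total=35, ix=5, k=0
  total=36, ix=5, k=1
  total=38, ix=5, k=2
  total=41, ix=5, k=3
  total=45, ix=5, k=4
  total=50, ix=5, k=5
  total=56, ix=5, k=6

Final answer: 56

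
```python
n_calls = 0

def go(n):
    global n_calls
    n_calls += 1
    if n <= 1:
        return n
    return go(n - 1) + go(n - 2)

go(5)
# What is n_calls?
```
Call trace (a repeated sub-call is expanded the first time; later identical calls just restate its return value):
go(n=5)
  go(n=4)
    go(n=3)
      go(n=2)
        go(n=1)
        -> return 1
        go(n=0)
        -> return 0
      -> return 1
      go(n=1)
      -> return 1
    -> return 2
    go(n=2) -> return 1  (same call as traced above)
  -> return 3
  go(n=3) -> return 2  (same call as traced above)
-> return 5

n_calls is incremented once per call, so count the calls in each subtree. Let C(n) = number of calls made by go(n).
C(0) = C(1) = 1 (base case, no recursion); C(n) = 1 + C(n - 1) + C(n - 2) otherwise.
C(2) = 1 + C(1) + C(0) = 1 + 1 + 1 = 3
C(3) = 1 + C(2) + C(1) = 1 + 3 + 1 = 5
C(4) = 1 + C(3) + C(2) = 1 + 5 + 3 = 9
C(5) = 1 + C(4) + C(3) = 1 + 9 + 5 = 15
n_calls = C(5) = 15

Final answer: 15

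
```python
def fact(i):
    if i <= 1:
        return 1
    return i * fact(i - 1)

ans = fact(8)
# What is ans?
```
Call trace:
fact(i=8)
  fact(i=7)
    fact(i=6)
      fact(i=5)
        fact(i=4)
          fact(i=3)
            fact(i=2)
              fact(i=1)
              -> return 1
            -> return 2
          -> return 6
        -> return 24
      -> return 120
    -> return 720
  -> return 5040
-> return 40320

Final answer: 40320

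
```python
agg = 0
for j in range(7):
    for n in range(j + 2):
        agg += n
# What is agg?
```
Trace:
  agg=0
  agg=0, j=0, n=0
  agg=1, j=0, n=1
  agg=1, j=1, n=0
  agg=2, j=1, n=1
  agg=4, j=1, n=2
  agg=4, j=2, n=0
  agg=5, j=2, n=1
  agg=7, j=2, n=2
  agg=10, j=2, n=3
  agg=10, j=3, n=0
  agg=11, j=3, n=1
  agg=13, j=3, n=2
  agg=16, j=3, n=3
  agg=20, j=3, n=4
  agg=20, j=4, n=0
  agg=21, j=4, n=1
  agg=23, j=4, n=2
  agg=26, j=4, n=3
  agg=30, j=4, n=4
  agg=35, j=4, n=5
  agg=35, j=5, n=0
  agg=36, j=5, n=1
  agg=38, j=5, n=2
  agg=41, j=5, n=3
  agg=45, j=5, n=4
  agg=50, j=5, n=5
  agg=56, j=5, n=6
  agg=56, j=6, n=0
  agg=57, j=6, n=1
  agg=59, j=6, n=2
  agg=62, j=6, n=3
  agg=66, j=6, n=4
  agg=71, j=6, n=5
  agg=77, j=6, n=6
  agg=84, j=6, n=7

Final answer: 84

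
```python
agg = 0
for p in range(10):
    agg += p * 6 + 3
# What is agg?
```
Trace:
  agg=0
  agg=3, p=0
  agg=12, p=1
  agg=27, p=2
  agg=48, p=3
  agg=75, p=4
  agg=108, p=5
  agg=147, p=6
  agg=192, p=7
  agg=243, p=8
  agg=300, p=9

Final answer: 300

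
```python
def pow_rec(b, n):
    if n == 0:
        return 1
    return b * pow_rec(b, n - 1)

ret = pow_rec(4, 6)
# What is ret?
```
Call trace:
pow_rec(b=4, n=6)
  pow_rec(b=4, n=5)
    pow_rec(b=4, n=4)
      pow_rec(b=4, n=3)
        pow_rec(b=4, n=2)
          pow_rec(b=4, n=1)
            pow_rec(b=4, n=0)
            -> return 1
          -> return 4
        -> return 16
      -> return 64
    -> return 256
  -> return 1024
-> return 4096

Final answer: 4096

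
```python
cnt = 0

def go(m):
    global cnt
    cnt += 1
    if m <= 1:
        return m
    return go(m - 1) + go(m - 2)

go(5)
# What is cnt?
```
Call trace (a repeated sub-call is expanded the first time; later identical calls just restate its return value):
go(m=5)
  go(m=4)
    go(m=3)
      go(m=2)
        go(m=1)
        -> return 1
        go(m=0)
        -> return 0
      -> return 1
      go(m=1)
      -> return 1
    -> return 2
    go(m=2) -> return 1  (same call as traced above)
  -> return 3
  go(m=3) -> return 2  (same call as traced above)
-> return 5

cnt is incremented once per call, so count the calls in each subtree. Let C(m) = number of calls made by go(m).
C(0) = C(1) = 1 (base case, no recursion); C(m) = 1 + C(m - 1) + C(m - 2) otherwise.
C(2) = 1 + C(1) + C(0) = 1 + 1 + 1 = 3
C(3) = 1 + C(2) + C(1) = 1 + 3 + 1 = 5
C(4) = 1 + C(3) + C(2) = 1 + 5 + 3 = 9
C(5) = 1 + C(4) + C(3) = 1 + 9 + 5 = 15
cnt = C(5) = 15

Final answer: 15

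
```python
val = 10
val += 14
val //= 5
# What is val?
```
Trace:
  val=10
  val=24
  val=4

Final answer: 4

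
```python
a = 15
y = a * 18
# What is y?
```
Trace:
  a=15
  a=15, y=270

Final answer: 270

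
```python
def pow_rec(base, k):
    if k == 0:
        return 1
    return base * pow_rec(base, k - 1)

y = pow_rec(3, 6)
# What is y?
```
Call trace:
pow_rec(base=3, k=6)
  pow_rec(base=3, k=5)
    pow_rec(base=3, k=4)
      pow_rec(base=3, k=3)
        pow_rec(base=3, k=2)
          pow_rec(base=3, k=1)
            pow_rec(base=3, k=0)
            -> return 1
          -> return 3
        -> return 9
      -> return 27
    -> return 81
  -> return 243
-> return 729

Final answer: 729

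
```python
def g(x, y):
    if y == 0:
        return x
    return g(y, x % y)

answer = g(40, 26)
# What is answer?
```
Call trace:
g(x=40, y=26)
  g(x=26, y=14)
    g(x=14, y=12)
      g(x=12, y=2)
        g(x=2, y=0)
        -> return 2
      -> return 2
    -> return 2
  -> return 2
-> return 2

Final answer: 2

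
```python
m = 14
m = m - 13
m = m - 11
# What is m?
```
Trace:
  m=14
  m=1
  m=-10

Final answer: -10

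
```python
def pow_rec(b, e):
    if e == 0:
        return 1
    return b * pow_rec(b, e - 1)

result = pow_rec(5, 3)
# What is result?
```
Call trace:
pow_rec(b=5, e=3)
  pow_rec(b=5, e=2)
    pow_rec(b=5, e=1)
      pow_rec(b=5, e=0)
      -> return 1
    -> return 5
  -> return 25
-> return 125

Final answer: 125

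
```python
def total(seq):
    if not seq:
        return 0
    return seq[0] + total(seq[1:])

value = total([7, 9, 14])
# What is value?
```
Call trace:
total(seq=[7, 9, 14])
  total(seq=[9, 14])
    total(seq=[14])
      total(seq=[])
      -> return 0
    -> return 14
  -> return 23
-> return 30

Final answer: 30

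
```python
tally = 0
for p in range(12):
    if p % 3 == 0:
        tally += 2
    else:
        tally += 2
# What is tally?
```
Trace:
  tally=0
  tally=2, p=0
  tally=4, p=1
  tally=6, p=2
  tally=8, p=3
  tally=10, p=4
  tally=12, p=5
  tally=14, p=6
  tally=16, p=7
  tally=18, p=8
  tally=20, p=9
  tally=22, p=10
  tally=24, p=11

Final answer: 24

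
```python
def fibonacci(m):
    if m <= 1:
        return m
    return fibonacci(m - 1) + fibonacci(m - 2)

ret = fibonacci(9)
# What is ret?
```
Call trace (a repeated sub-call is expanded the first time; later identical calls just restate its return value):
fibonacci(m=9)
  fibonacci(m=8)
    fibonacci(m=7)
      fibonacci(m=6)
        fibonacci(m=5)
          fibonacci(m=4)
            fibonacci(m=3)
              fibonacci(m=2)
                fibonacci(m=1)
                -> return 1
                fibonacci(m=0)
                -> return 0
              -> return 1
              fibonacci(m=1)
              -> return 1
            -> return 2
            fibonacci(m=2) -> return 1  (same call as traced above)
          -> return 3
          fibonacci(m=3) -> return 2  (same call as traced above)
        -> return 5
        fibonacci(m=4) -> return 3  (same call as traced above)
      -> return 8
      fibonacci(m=5) -> return 5  (same call as traced above)
    -> return 13
    fibonacci(m=6) -> return 8  (same call as traced above)
  -> return 21
  fibonacci(m=7) -> return 13  (same call as traced above)
-> return 34

Final answer: 34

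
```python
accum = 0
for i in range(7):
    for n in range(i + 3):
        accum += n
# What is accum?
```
Trace:
  accum=0
  accum=0, i=0, n=0
  accum=1, i=0, n=1
  accum=3, i=0, n=2
  accum=3, i=1, n=0
  accum=4, i=1, n=1
  accum=6, i=1, n=2
  accum=9, i=1, n=3
  accum=9, i=2, n=0
  accum=10, i=2, n=1
  accum=12, i=2, n=2
  accum=15, i=2, n=3
  accum=19, i=2, n=4
  accum=19, i=3, n=0
  accum=20, i=3, n=1
  accum=22, i=3, n=2
  accum=25, i=3, n=3
  accum=29, i=3, n=4
  accum=34, i=3, n=5
  accum=34, i=4, n=0
  accum=35, i=4, n=1
  accum=37, i=4, n=2
  accum=40, i=4, n=3
  accum=44, i=4, n=4
  accum=49, i=4, n=5
  accum=55, i=4, n=6
  accum=55, i=5, n=0
  accum=56, i=5, n=1
  accum=58, i=5, n=2
  accum=61, i=5, n=3
  accum=65, i=5, n=4
  accum=70, i=5, n=5
  accum=76, i=5, n=6
  accum=83, i=5, n=7
  accum=83, i=6, n=0
  accum=84, i=6, n=1
  accum=86, i=6, n=2
  accum=89, i=6, n=3
  accum=93, i=6, n=4
  accum=98, i=6, n=5
  accum=104, i=6, n=6
  accum=111, i=6, n=7
  accum=119, i=6, n=8

Final answer: 119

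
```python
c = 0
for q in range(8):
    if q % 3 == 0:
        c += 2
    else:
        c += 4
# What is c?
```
Trace:
  c=0
  c=2, q=0
  c=6, q=1
  c=10, q=2
  c=12, q=3
  c=16, q=4
  c=20, q=5
  c=22, q=6
  c=26, q=7

Final answer: 26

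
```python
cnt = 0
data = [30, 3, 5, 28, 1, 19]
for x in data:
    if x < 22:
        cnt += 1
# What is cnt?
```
Trace:
  cnt=0
  cnt=0, x=30
  cnt=1, x=3
  cnt=2, x=5
  cnt=2, x=28
  cnt=3, x=1
  cnt=4, x=19

Final answer: 4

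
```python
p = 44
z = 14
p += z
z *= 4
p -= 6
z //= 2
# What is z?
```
Trace:
  p=44
  p=44, z=14
  p=58, z=14
  p=58, z=56
  p=52, z=56
  p=52, z=28

Final answer: 28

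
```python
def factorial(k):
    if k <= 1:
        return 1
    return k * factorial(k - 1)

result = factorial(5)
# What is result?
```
Call trace:
factorial(k=5)
  factorial(k=4)
    factorial(k=3)
      factorial(k=2)
        factorial(k=1)
        -> return 1
      -> return 2
    -> return 6
  -> return 24
-> return 120

Final answer: 120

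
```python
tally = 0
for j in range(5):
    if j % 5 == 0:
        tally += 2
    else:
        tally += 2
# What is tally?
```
Trace:
  tally=0
  tally=2, j=0
  tally=4, j=1
  tally=6, j=2
  tally=8, j=3
  tally=10, j=4

Final answer: 10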